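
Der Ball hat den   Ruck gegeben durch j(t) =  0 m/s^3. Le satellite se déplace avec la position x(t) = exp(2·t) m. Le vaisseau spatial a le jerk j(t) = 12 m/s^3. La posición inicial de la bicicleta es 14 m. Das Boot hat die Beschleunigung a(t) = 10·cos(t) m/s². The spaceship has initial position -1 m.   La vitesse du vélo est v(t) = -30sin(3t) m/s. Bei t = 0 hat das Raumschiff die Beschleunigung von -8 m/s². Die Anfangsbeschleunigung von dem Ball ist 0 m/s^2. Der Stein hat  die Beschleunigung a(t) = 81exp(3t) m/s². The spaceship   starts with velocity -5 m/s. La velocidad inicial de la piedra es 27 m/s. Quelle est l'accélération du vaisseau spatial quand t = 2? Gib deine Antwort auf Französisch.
Nous devons intégrer notre équation du jerk j(t) = 12 1 fois. L'intégrale du jerk, avec a(0) = -8, donne l'accélération: a(t) = 12·t - 8. De l'équation de l'accélération a(t) = 12·t - 8, nous substituons t = 2 pour obtenir a = 16.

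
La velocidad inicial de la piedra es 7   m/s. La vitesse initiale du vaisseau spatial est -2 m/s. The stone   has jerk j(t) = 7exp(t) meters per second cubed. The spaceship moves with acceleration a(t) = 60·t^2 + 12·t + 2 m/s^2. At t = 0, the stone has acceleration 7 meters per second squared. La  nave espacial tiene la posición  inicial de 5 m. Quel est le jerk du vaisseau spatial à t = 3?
Nous devons dériver notre équation de l'accélération a(t) = 60·t^2 + 12·t + 2 1 fois. La dérivée de l'accélération donne le jerk: j(t) = 120·t + 12. De l'équation du jerk j(t) = 120·t + 12, nous substituons t = 3 pour obtenir j = 372.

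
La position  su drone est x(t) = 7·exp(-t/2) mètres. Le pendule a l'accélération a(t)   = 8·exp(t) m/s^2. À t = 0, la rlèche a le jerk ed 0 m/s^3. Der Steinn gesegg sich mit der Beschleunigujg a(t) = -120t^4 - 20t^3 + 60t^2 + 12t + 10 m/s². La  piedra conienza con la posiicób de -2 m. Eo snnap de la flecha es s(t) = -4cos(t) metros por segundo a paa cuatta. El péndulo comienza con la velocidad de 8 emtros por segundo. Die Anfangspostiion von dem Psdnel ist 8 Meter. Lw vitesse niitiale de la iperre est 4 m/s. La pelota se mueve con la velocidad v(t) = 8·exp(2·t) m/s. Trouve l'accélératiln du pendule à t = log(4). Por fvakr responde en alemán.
Aus der Gleichung für die Beschleunigung a(t) = 8·exp(t), setzen wir t = log(4) ein und erhalten a = 32.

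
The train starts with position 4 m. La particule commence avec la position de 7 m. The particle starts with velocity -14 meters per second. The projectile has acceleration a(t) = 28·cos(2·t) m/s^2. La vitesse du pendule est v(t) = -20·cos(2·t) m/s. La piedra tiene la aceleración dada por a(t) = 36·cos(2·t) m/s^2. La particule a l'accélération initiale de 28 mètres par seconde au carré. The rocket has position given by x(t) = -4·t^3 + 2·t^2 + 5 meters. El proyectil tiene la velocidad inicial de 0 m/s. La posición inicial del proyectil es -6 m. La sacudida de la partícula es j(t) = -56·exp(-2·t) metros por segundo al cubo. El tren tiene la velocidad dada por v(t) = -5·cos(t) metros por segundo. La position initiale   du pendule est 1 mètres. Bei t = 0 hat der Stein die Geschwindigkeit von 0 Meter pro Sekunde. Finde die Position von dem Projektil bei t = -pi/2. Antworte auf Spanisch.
Necesitamos integrar nuestra ecuación de la aceleración a(t) = 28·cos(2·t) 2 veces. La integral de la aceleración es la velocidad. Usando v(0) = 0, obtenemos v(t) = 14·sin(2·t). La integral de la velocidad es la posición. Usando x(0) = -6, obtenemos x(t) = 1 - 7·cos(2·t). Usando x(t) = 1 - 7·cos(2·t) y sustituyendo t = -pi/2, encontramos x = 8.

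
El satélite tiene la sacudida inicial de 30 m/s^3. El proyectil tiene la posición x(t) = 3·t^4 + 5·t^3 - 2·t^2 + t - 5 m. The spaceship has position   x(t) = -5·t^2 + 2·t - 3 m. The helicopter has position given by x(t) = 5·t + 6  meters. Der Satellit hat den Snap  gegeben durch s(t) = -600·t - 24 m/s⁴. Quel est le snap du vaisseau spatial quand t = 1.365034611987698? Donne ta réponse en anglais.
We must differentiate our position equation x(t) = -5·t^2 + 2·t - 3 4 times. Differentiating position, we get velocity: v(t) = 2 - 10·t. Taking d/dt of v(t), we find a(t) = -10. The derivative of acceleration gives jerk: j(t) = 0. The derivative of jerk gives snap: s(t) = 0. We have snap s(t) = 0. Substituting t = 1.365034611987698: s(1.365034611987698) = 0.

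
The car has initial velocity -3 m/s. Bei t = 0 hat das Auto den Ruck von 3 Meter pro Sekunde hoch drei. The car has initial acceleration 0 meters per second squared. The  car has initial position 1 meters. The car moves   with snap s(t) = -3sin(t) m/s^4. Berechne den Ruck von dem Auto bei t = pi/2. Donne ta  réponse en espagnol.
Partiendo del snap s(t) = -3·sin(t), tomamos 1 integral. Tomando ∫s(t)dt y aplicando j(0) = 3, encontramos j(t) = 3·cos(t). Usando j(t) = 3·cos(t) y sustituyendo t = pi/2, encontramos j = 0.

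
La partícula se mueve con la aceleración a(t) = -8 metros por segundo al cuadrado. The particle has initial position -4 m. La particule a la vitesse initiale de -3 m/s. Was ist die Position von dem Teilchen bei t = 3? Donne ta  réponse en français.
Nous devons intégrer notre équation de l'accélération a(t) = -8 2 fois. En intégrant l'accélération et en utilisant la condition initiale v(0) = -3, nous obtenons v(t) = -8·t - 3. En intégrant la vitesse et en utilisant la condition initiale x(0) = -4, nous obtenons x(t) = -4·t^2 - 3·t - 4. En utilisant x(t) = -4·t^2 - 3·t - 4 et en substituant t = 3, nous trouvons x = -49.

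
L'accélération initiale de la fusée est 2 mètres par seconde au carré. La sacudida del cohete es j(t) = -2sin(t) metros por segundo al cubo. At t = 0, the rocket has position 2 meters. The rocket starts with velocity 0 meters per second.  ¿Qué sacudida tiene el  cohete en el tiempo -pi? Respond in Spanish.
Usando j(t) = -2·sin(t) y sustituyendo t = -pi, encontramos j = 0.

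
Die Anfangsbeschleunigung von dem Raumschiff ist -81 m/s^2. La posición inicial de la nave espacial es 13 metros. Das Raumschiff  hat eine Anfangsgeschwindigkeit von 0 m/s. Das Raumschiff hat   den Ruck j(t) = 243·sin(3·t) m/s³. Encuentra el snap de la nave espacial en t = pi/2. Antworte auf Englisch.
To solve this, we need to take 1 derivative of our jerk equation j(t) = 243·sin(3·t). The derivative of jerk gives snap: s(t) = 729·cos(3·t). Using s(t) = 729·cos(3·t) and substituting t = pi/2, we find s = 0.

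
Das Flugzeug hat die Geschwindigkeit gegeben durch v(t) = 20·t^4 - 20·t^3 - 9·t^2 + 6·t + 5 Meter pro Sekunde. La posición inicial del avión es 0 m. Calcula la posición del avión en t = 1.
Debemos encontrar la antiderivada de nuestra ecuación de la velocidad v(t) = 20·t^4 - 20·t^3 - 9·t^2 + 6·t + 5 1 vez. Tomando ∫v(t)dt y aplicando x(0) = 0, encontramos x(t) = 4·t^5 - 5·t^4 - 3·t^3 + 3·t^2 + 5·t. De la ecuación de la posición x(t) = 4·t^5 - 5·t^4 - 3·t^3 + 3·t^2 + 5·t, sustituimos t = 1 para obtener x = 4.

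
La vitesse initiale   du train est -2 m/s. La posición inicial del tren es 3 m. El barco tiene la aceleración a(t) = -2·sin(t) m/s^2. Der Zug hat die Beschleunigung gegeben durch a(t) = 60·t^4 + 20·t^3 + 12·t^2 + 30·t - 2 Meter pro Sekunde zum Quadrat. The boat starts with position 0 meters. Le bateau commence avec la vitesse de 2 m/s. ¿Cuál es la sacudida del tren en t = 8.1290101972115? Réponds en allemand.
Um dies zu lösen, müssen wir 1 Ableitung unserer Gleichung für die Beschleunigung a(t) = 60·t^4 + 20·t^3 + 12·t^2 + 30·t - 2 nehmen. Mit d/dt von a(t) finden wir j(t) = 240·t^3 + 60·t^2 + 24·t + 30. Wir haben den Ruck j(t) = 240·t^3 + 60·t^2 + 24·t + 30. Durch Einsetzen von t = 8.1290101972115: j(8.1290101972115) = 133111.117181440.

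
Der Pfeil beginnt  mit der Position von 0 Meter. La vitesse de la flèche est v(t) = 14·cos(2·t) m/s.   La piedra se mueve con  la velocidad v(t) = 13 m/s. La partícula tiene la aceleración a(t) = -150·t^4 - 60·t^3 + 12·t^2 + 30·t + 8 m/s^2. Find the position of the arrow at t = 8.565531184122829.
We need to integrate our velocity equation v(t) = 14·cos(2·t) 1 time. Integrating velocity and using the initial condition x(0) = 0, we get x(t) = 7·sin(2·t). From the given position equation x(t) = 7·sin(2·t), we substitute t = 8.565531184122829 to get x = -6.92378804735770.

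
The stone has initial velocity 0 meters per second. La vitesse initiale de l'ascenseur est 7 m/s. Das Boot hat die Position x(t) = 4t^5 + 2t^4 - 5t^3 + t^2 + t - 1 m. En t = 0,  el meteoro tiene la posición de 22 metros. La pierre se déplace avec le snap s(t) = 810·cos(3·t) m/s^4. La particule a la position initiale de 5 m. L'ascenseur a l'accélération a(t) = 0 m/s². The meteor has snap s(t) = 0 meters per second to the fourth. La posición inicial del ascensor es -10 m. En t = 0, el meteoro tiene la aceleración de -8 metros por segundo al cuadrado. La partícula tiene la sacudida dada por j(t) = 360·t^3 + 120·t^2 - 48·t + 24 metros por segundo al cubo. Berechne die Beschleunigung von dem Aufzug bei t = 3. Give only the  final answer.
Die Beschleunigung bei t = 3 ist a = 0.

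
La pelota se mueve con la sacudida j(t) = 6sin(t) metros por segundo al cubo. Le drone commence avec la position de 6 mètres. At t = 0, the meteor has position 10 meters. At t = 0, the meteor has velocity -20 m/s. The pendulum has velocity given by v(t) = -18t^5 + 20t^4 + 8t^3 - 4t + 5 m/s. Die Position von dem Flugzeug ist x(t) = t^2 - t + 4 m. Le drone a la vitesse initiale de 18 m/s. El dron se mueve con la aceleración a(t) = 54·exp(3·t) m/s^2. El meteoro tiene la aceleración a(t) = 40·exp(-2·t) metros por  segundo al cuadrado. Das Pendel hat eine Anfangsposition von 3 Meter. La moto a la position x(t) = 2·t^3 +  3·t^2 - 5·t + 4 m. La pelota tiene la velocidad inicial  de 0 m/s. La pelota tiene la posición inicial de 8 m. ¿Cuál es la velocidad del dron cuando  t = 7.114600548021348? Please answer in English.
To find the answer, we compute 1 integral of a(t) = 54·exp(3·t). Finding the antiderivative of a(t) and using v(0) = 18: v(t) = 18·exp(3·t). Using v(t) = 18·exp(3·t) and substituting t = 7.114600548021348, we find v = 33478638040.9645.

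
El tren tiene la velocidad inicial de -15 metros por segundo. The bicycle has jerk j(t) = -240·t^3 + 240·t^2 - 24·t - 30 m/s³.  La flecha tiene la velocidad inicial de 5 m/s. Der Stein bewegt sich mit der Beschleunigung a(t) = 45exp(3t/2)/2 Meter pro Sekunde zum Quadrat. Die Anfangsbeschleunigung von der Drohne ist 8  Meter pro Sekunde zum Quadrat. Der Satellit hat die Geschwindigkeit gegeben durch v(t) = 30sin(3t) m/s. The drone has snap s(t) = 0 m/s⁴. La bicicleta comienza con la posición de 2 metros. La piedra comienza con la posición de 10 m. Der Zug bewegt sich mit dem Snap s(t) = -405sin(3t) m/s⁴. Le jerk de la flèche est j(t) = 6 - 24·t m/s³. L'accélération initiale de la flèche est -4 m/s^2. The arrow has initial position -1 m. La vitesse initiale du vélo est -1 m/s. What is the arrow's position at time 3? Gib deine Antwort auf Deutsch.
Um dies zu lösen, müssen wir 3 Integrale unserer Gleichung für den Ruck j(t) = 6 - 24·t finden. Das Integral von dem Ruck ist die Beschleunigung. Mit a(0) = -4 erhalten wir a(t) = -12·t^2 + 6·t - 4. Die Stammfunktion von der Beschleunigung ist die Geschwindigkeit. Mit v(0) = 5 erhalten wir v(t) = -4·t^3 + 3·t^2 - 4·t + 5. Durch Integration von der Geschwindigkeit und Verwendung der Anfangsbedingung x(0) = -1, erhalten wir x(t) = -t^4 + t^3 - 2·t^2 + 5·t - 1. Wir haben die Position x(t) = -t^4 + t^3 - 2·t^2 + 5·t - 1. Durch Einsetzen von t = 3: x(3) = -58.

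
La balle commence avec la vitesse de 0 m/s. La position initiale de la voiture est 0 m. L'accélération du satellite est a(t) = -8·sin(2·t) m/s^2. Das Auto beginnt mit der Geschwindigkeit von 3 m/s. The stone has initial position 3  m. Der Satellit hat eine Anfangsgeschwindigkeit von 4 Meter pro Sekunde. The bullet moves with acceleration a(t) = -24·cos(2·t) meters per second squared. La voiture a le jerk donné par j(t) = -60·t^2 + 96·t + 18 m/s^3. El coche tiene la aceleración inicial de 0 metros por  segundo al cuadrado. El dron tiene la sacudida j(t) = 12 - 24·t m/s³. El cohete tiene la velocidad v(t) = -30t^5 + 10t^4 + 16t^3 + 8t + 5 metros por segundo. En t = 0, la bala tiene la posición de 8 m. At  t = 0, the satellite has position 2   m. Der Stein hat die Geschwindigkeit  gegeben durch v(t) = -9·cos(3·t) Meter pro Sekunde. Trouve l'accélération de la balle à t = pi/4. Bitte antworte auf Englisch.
We have acceleration a(t) = -24·cos(2·t). Substituting t = pi/4: a(pi/4) = 0.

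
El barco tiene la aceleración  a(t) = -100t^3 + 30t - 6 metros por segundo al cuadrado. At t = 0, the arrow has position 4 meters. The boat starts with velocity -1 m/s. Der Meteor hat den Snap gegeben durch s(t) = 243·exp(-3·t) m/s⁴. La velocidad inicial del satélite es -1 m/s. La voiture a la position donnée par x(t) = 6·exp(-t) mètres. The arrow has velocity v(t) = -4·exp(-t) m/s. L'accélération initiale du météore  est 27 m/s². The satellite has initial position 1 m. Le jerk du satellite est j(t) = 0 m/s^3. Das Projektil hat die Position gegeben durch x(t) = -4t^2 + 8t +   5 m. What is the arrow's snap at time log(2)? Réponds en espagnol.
Para resolver esto, necesitamos tomar 3 derivadas de nuestra ecuación de la velocidad v(t) = -4·exp(-t). La derivada de la velocidad da la aceleración: a(t) = 4·exp(-t). Derivando la aceleración, obtenemos la sacudida: j(t) = -4·exp(-t). Tomando d/dt de j(t), encontramos s(t) = 4·exp(-t). De la ecuación del snap s(t) = 4·exp(-t), sustituimos t = log(2) para obtener s = 2.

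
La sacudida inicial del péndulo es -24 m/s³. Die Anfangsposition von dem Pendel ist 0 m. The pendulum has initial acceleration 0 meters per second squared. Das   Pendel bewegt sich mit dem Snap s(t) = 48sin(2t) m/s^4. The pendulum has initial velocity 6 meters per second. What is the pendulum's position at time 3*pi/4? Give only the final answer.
At t = 3*pi/4, x = -3.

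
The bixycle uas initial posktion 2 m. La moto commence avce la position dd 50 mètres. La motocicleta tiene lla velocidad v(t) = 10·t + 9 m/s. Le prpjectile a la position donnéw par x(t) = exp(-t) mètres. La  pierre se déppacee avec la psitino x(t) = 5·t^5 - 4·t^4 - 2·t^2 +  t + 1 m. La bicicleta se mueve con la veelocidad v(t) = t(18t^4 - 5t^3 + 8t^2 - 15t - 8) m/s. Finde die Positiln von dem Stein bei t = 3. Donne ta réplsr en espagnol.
Usando x(t) = 5·t^5 - 4·t^4 - 2·t^2 + t + 1 y sustituyendo t = 3, encontramos x = 877.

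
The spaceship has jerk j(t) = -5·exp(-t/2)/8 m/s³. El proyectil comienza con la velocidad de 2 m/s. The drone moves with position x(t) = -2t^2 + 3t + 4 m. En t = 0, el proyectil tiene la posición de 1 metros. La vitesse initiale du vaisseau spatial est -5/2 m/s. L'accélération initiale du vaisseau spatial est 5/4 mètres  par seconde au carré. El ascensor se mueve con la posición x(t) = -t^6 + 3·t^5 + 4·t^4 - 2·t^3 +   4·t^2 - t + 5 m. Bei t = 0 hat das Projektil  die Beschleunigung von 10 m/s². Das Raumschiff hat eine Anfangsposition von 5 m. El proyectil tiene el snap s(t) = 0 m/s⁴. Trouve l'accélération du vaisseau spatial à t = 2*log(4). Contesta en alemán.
Wir müssen unsere Gleichung für den Ruck j(t) = -5·exp(-t/2)/8 1-mal integrieren. Die Stammfunktion von dem Ruck, mit a(0) = 5/4, ergibt die Beschleunigung: a(t) = 5·exp(-t/2)/4. Mit a(t) = 5·exp(-t/2)/4 und Einsetzen von t = 2*log(4), finden wir a = 5/16.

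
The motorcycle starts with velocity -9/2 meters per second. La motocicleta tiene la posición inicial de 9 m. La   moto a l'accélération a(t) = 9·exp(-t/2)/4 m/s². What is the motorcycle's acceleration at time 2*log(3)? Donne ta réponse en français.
En utilisant a(t) = 9·exp(-t/2)/4 et en substituant t = 2*log(3), nous trouvons a = 3/4.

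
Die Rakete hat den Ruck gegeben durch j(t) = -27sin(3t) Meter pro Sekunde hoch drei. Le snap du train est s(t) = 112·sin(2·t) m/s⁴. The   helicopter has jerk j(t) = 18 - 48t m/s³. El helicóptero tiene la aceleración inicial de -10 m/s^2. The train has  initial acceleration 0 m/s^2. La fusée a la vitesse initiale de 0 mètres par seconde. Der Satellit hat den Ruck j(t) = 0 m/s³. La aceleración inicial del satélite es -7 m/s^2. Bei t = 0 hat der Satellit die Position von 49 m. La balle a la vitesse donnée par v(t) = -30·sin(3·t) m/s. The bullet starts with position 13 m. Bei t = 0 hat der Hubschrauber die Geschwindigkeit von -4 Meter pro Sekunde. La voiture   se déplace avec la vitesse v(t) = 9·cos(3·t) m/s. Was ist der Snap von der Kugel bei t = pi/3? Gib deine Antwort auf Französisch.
En partant de la vitesse v(t) = -30·sin(3·t), nous prenons 3 dérivées. En dérivant la vitesse, nous obtenons l'accélération: a(t) = -90·cos(3·t). En prenant d/dt de a(t), nous trouvons j(t) = 270·sin(3·t). La dérivée du jerk donne le snap: s(t) = 810·cos(3·t). Nous avons le snap s(t) = 810·cos(3·t). En substituant t = pi/3: s(pi/3) = -810.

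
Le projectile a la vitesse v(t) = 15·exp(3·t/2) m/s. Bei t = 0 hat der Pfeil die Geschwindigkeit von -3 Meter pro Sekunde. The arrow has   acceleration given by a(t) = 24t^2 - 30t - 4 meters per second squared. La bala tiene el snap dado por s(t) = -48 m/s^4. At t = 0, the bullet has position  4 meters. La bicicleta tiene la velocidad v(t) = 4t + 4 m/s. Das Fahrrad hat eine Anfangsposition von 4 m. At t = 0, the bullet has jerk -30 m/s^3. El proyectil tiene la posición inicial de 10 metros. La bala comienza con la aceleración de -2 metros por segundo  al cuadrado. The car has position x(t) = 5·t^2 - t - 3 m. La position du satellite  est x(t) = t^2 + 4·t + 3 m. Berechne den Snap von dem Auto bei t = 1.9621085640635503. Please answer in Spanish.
Debemos derivar nuestra ecuación de la posición x(t) = 5·t^2 - t - 3 4 veces. Tomando d/dt de x(t), encontramos v(t) = 10·t - 1. Tomando d/dt de v(t), encontramos a(t) = 10. Derivando la aceleración, obtenemos la sacudida: j(t) = 0. Tomando d/dt de j(t), encontramos s(t) = 0. De la ecuación del snap s(t) = 0, sustituimos t = 1.9621085640635503 para obtener s = 0.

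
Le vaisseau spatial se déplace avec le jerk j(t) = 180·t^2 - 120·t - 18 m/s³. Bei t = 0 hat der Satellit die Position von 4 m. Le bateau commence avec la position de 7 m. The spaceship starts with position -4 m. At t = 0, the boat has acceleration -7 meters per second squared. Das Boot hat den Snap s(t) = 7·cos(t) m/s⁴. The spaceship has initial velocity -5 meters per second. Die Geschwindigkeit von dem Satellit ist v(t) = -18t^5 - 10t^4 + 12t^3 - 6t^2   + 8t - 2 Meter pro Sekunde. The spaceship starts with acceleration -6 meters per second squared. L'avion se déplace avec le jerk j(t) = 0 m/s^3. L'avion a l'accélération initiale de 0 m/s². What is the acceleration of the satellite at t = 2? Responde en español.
Debemos derivar nuestra ecuación de la velocidad v(t) = -18·t^5 - 10·t^4 + 12·t^3 - 6·t^2 + 8·t - 2 1 vez. La derivada de la velocidad da la aceleración: a(t) = -90·t^4 - 40·t^3 + 36·t^2 - 12·t + 8. De la ecuación de la aceleración a(t) = -90·t^4 - 40·t^3 + 36·t^2 - 12·t + 8, sustituimos t = 2 para obtener a = -1632.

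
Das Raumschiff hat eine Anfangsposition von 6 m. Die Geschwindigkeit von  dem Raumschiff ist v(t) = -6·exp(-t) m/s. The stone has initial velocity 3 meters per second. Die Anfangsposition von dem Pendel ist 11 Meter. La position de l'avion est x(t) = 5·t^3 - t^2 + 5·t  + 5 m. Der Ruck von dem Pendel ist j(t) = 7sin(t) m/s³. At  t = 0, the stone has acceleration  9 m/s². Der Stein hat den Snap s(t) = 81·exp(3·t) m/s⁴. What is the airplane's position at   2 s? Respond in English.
Using x(t) = 5·t^3 - t^2 + 5·t + 5 and substituting t = 2, we find x = 51.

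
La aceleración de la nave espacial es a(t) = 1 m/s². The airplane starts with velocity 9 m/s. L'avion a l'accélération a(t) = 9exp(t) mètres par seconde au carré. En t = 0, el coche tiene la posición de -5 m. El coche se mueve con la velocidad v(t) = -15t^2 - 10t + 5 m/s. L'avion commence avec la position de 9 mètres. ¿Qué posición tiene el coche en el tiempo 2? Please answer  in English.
Starting from velocity v(t) = -15·t^2 - 10·t + 5, we take 1 integral. The antiderivative of velocity, with x(0) = -5, gives position: x(t) = -5·t^3 - 5·t^2 + 5·t - 5. We have position x(t) = -5·t^3 - 5·t^2 + 5·t - 5. Substituting t = 2: x(2) = -55.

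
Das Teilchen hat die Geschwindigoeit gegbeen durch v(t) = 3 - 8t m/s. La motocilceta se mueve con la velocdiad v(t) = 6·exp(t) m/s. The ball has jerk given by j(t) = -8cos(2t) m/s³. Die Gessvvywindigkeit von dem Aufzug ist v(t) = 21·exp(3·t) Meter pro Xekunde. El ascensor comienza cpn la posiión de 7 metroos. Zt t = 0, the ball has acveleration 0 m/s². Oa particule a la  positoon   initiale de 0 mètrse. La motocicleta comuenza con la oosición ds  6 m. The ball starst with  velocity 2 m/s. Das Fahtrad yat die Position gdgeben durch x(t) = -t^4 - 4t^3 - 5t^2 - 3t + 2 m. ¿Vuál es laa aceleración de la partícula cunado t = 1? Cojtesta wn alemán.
Ausgehend von der Geschwindigkeit v(t) = 3 - 8·t, nehmen wir 1 Ableitung. Durch Ableiten von der Geschwindigkeit erhalten wir die Beschleunigung: a(t) = -8. Mit a(t) = -8 und Einsetzen von t = 1, finden wir a = -8.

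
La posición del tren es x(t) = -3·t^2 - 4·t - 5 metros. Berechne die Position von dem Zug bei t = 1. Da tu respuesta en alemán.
Mit x(t) = -3·t^2 - 4·t - 5 und Einsetzen von t = 1, finden wir x = -12.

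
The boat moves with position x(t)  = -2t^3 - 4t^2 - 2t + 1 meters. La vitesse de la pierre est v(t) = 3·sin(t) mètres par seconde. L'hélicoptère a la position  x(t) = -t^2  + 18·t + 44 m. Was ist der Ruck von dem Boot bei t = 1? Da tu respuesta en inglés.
Starting from position x(t) = -2·t^3 - 4·t^2 - 2·t + 1, we take 3 derivatives. The derivative of position gives velocity: v(t) = -6·t^2 - 8·t - 2. Differentiating velocity, we get acceleration: a(t) = -12·t - 8. Differentiating acceleration, we get jerk: j(t) = -12. We have jerk j(t) = -12. Substituting t = 1: j(1) = -12.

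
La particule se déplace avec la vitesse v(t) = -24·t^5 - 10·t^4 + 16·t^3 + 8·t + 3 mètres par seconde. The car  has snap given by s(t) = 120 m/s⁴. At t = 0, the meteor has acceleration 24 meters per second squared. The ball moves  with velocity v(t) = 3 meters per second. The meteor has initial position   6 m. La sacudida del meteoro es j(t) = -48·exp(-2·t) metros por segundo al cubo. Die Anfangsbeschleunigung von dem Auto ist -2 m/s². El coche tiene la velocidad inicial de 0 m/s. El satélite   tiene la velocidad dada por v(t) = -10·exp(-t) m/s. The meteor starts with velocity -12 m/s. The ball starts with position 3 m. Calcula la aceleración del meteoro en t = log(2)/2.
Para resolver esto, necesitamos tomar 1 integral de nuestra ecuación de la sacudida j(t) = -48·exp(-2·t). Tomando ∫j(t)dt y aplicando a(0) = 24, encontramos a(t) = 24·exp(-2·t). De la ecuación de la aceleración a(t) = 24·exp(-2·t), sustituimos t = log(2)/2 para obtener a = 12.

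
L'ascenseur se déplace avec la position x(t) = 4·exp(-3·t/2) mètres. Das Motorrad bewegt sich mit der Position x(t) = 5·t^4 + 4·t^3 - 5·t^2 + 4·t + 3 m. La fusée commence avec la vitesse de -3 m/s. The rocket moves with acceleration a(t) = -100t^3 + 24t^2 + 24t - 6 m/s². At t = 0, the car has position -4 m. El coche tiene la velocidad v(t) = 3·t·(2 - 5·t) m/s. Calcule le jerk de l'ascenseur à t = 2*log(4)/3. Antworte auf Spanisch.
Debemos derivar nuestra ecuación de la posición x(t) = 4·exp(-3·t/2) 3 veces. La derivada de la posición da la velocidad: v(t) = -6·exp(-3·t/2). La derivada de la velocidad da la aceleración: a(t) = 9·exp(-3·t/2). Tomando d/dt de a(t), encontramos j(t) = -27·exp(-3·t/2)/2. Tenemos la sacudida j(t) = -27·exp(-3·t/2)/2. Sustituyendo t = 2*log(4)/3: j(2*log(4)/3) = -27/8.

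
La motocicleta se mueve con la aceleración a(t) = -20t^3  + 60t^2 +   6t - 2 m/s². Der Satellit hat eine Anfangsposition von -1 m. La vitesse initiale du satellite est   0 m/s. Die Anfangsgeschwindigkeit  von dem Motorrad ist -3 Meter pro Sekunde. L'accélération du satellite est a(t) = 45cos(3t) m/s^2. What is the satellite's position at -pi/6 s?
We need to integrate our acceleration equation a(t) = 45·cos(3·t) 2 times. Finding the integral of a(t) and using v(0) = 0: v(t) = 15·sin(3·t). Integrating velocity and using the initial condition x(0) = -1, we get x(t) = 4 - 5·cos(3·t). Using x(t) = 4 - 5·cos(3·t) and substituting t = -pi/6, we find x = 4.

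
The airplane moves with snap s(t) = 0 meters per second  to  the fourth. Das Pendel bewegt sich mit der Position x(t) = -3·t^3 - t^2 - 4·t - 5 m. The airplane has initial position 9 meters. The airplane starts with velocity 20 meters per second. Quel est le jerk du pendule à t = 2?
Nous devons dériver notre équation de la position x(t) = -3·t^3 - t^2 - 4·t - 5 3 fois. En dérivant la position, nous obtenons la vitesse: v(t) = -9·t^2 - 2·t - 4. En dérivant la vitesse, nous obtenons l'accélération: a(t) = -18·t - 2. La dérivée de l'accélération donne le jerk: j(t) = -18. En utilisant j(t) = -18 et en substituant t = 2, nous trouvons j = -18.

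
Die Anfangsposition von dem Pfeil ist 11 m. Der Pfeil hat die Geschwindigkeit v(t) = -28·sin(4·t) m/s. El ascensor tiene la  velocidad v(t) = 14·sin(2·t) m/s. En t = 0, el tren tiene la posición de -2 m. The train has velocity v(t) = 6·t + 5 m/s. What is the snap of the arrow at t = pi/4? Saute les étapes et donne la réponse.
The answer is -1792.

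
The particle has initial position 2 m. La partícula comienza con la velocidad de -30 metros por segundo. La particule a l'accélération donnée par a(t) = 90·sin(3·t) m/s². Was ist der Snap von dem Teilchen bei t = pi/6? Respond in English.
To solve this, we need to take 2 derivatives of our acceleration equation a(t) = 90·sin(3·t). Differentiating acceleration, we get jerk: j(t) = 270·cos(3·t). Differentiating jerk, we get snap: s(t) = -810·sin(3·t). Using s(t) = -810·sin(3·t) and substituting t = pi/6, we find s = -810.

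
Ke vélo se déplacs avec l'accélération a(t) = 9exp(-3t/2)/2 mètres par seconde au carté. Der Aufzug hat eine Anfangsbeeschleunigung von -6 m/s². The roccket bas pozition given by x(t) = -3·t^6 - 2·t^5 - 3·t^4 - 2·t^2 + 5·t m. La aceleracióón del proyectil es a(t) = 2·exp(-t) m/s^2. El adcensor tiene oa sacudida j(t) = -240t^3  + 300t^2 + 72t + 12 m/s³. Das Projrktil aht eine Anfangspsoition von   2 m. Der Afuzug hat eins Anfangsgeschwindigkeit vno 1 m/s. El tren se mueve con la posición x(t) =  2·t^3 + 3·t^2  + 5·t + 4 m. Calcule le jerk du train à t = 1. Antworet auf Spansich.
Para resolver esto, necesitamos tomar 3 derivadas de nuestra ecuación de la posición x(t) = 2·t^3 + 3·t^2 + 5·t + 4. La derivada de la posición da la velocidad: v(t) = 6·t^2 + 6·t + 5. Derivando la velocidad, obtenemos la aceleración: a(t) = 12·t + 6. Derivando la aceleración, obtenemos la sacudida: j(t) = 12. Usando j(t) = 12 y sustituyendo t = 1, encontramos j = 12.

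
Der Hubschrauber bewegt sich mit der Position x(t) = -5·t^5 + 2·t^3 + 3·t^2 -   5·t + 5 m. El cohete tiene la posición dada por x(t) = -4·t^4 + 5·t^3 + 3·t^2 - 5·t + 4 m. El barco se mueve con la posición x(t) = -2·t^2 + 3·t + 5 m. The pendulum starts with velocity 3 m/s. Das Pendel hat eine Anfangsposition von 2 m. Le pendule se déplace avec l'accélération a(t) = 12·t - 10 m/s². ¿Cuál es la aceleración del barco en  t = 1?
Partiendo de la posición x(t) = -2·t^2 + 3·t + 5, tomamos 2 derivadas. Derivando la posición, obtenemos la velocidad: v(t) = 3 - 4·t. La derivada de la velocidad da la aceleración: a(t) = -4. Usando a(t) = -4 y sustituyendo t = 1, encontramos a = -4.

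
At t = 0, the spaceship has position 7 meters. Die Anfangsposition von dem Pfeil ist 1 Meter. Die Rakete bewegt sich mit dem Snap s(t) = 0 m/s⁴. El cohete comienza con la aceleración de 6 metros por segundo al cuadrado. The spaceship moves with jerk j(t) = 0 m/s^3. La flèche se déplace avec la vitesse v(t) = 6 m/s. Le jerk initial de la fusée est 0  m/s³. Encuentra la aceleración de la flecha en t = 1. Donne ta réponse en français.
En partant de la vitesse v(t) = 6, nous prenons 1 dérivée. La dérivée de la vitesse donne l'accélération: a(t) = 0. Nous avons l'accélération a(t) = 0. En substituant t = 1: a(1) = 0.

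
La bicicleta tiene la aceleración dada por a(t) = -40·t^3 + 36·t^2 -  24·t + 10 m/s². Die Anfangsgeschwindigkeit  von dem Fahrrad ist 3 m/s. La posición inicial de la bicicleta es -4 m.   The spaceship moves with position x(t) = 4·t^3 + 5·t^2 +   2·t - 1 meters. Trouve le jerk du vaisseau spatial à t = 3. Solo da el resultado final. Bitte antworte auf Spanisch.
La sacudida en t = 3 es j = 24.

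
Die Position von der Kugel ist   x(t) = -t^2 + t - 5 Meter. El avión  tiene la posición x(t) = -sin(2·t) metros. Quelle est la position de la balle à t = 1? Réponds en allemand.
Mit x(t) = -t^2 + t - 5 und Einsetzen von t = 1, finden wir x = -5.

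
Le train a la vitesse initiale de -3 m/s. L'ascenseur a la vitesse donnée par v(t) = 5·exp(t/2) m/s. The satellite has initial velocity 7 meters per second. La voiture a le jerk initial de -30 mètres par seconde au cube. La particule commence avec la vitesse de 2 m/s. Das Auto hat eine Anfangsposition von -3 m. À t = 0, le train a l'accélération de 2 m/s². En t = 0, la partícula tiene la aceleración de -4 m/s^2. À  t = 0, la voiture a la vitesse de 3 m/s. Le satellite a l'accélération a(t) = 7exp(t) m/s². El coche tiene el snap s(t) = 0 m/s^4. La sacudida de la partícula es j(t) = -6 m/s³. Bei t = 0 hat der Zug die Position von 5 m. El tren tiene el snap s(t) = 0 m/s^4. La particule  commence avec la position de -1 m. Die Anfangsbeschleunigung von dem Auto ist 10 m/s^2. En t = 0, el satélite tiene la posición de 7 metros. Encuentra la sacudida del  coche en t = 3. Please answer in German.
Um dies zu lösen, müssen wir 1 Stammfunktion unserer Gleichung für den Snap s(t) = 0 finden. Das Integral von dem Snap ist der Ruck. Mit j(0) = -30 erhalten wir j(t) = -30. Wir haben den Ruck j(t) = -30. Durch Einsetzen von t = 3: j(3) = -30.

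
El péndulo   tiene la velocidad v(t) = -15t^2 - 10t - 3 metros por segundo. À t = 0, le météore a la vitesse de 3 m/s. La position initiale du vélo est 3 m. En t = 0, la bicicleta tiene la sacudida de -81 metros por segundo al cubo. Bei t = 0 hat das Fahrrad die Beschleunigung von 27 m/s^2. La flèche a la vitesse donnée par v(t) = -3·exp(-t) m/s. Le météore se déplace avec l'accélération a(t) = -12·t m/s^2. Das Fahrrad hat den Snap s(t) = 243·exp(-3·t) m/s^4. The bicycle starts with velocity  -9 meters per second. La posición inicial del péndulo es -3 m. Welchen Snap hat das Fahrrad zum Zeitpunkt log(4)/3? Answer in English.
From the given snap equation s(t) = 243·exp(-3·t), we substitute t = log(4)/3 to get s = 243/4.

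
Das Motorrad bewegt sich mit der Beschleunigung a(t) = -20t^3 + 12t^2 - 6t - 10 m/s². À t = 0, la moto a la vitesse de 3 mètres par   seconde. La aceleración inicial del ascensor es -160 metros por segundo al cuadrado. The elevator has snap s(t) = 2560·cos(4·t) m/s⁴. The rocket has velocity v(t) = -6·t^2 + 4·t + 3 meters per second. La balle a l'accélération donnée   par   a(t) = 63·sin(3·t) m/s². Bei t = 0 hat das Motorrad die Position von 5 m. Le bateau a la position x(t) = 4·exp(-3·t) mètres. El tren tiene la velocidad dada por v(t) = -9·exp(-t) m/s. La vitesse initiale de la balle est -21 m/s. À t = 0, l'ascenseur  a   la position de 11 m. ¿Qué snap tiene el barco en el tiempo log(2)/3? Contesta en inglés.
Starting from position x(t) = 4·exp(-3·t), we take 4 derivatives. The derivative of position gives velocity: v(t) = -12·exp(-3·t). The derivative of velocity gives acceleration: a(t) = 36·exp(-3·t). The derivative of acceleration gives jerk: j(t) = -108·exp(-3·t). Taking d/dt of j(t), we find s(t) = 324·exp(-3·t). We have snap s(t) = 324·exp(-3·t). Substituting t = log(2)/3: s(log(2)/3) = 162.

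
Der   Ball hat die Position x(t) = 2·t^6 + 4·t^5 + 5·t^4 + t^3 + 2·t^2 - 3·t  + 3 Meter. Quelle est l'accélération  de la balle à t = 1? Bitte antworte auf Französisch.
Pour résoudre ceci, nous devons prendre 2 dérivées de notre équation de la position x(t) = 2·t^6 + 4·t^5 + 5·t^4 + t^3 + 2·t^2 - 3·t + 3. La dérivée de la position donne la vitesse: v(t) = 12·t^5 + 20·t^4 + 20·t^3 + 3·t^2 + 4·t - 3. En dérivant la vitesse, nous obtenons l'accélération: a(t) = 60·t^4 + 80·t^3 + 60·t^2 + 6·t + 4. En utilisant a(t) = 60·t^4 + 80·t^3 + 60·t^2 + 6·t + 4 et en substituant t = 1, nous trouvons a = 210.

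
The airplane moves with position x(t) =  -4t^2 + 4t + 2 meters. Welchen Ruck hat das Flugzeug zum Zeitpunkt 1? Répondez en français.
En partant de la position x(t) = -4·t^2 + 4·t + 2, nous prenons 3 dérivées. En dérivant la position, nous obtenons la vitesse: v(t) = 4 - 8·t. La dérivée de la vitesse donne l'accélération: a(t) = -8. En prenant d/dt de a(t), nous trouvons j(t) = 0. Nous avons le jerk j(t) = 0. En substituant t = 1: j(1) = 0.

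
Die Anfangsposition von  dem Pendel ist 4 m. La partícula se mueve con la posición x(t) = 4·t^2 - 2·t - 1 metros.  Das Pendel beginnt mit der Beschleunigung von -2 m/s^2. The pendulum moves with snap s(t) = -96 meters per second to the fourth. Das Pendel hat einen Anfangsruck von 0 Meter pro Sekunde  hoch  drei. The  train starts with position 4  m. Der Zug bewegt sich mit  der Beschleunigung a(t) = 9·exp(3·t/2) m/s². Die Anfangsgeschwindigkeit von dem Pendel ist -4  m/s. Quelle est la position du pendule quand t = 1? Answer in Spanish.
Partiendo del snap s(t) = -96, tomamos 4 antiderivadas. Integrando el snap y usando la condición inicial j(0) = 0, obtenemos j(t) = -96·t. Integrando la sacudida y usando la condición inicial a(0) = -2, obtenemos a(t) = -48·t^2 - 2. Tomando ∫a(t)dt y aplicando v(0) = -4, encontramos v(t) = -16·t^3 - 2·t - 4. La antiderivada de la velocidad, con x(0) = 4, da la posición: x(t) = -4·t^4 - t^2 - 4·t + 4. Tenemos la posición x(t) = -4·t^4 - t^2 - 4·t + 4. Sustituyendo t = 1: x(1) = -5.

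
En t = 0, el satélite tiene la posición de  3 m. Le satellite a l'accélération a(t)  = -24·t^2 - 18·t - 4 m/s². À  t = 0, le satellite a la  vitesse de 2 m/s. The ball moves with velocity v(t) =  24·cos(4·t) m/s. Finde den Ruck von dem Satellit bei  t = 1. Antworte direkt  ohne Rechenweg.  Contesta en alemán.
Bei t = 1, j = -66.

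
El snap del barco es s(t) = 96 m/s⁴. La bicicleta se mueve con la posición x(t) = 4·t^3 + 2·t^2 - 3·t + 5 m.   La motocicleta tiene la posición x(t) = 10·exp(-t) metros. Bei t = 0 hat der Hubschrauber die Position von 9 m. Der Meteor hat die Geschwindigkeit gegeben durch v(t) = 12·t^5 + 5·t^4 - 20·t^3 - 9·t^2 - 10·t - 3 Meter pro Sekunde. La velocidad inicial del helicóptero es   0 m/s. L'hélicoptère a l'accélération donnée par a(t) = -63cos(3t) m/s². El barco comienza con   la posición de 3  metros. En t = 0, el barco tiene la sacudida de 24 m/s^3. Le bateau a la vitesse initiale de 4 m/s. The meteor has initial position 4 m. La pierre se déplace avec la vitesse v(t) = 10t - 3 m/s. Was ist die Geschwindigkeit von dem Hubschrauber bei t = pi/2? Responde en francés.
En partant de l'accélération a(t) = -63·cos(3·t), nous prenons 1 intégrale. En intégrant l'accélération et en utilisant la condition initiale v(0) = 0, nous obtenons v(t) = -21·sin(3·t). En utilisant v(t) = -21·sin(3·t) et en substituant t = pi/2, nous trouvons v = 21.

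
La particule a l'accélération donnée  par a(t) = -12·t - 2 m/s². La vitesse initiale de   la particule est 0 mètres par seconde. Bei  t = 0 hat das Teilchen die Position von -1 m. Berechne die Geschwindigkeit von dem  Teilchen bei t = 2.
Wir müssen die Stammfunktion unserer Gleichung für die Beschleunigung a(t) = -12·t - 2 1-mal finden. Das Integral von der Beschleunigung ist die Geschwindigkeit. Mit v(0) = 0 erhalten wir v(t) = 2·t·(-3·t - 1). Wir haben die Geschwindigkeit v(t) = 2·t·(-3·t - 1). Durch Einsetzen von t = 2: v(2) = -28.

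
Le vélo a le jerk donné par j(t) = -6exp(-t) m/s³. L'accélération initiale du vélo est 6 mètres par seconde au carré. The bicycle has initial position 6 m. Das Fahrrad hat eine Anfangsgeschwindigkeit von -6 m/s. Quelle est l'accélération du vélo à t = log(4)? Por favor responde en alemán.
Wir müssen das Integral unserer Gleichung für den Ruck j(t) = -6·exp(-t) 1-mal finden. Das Integral von dem Ruck ist die Beschleunigung. Mit a(0) = 6 erhalten wir a(t) = 6·exp(-t). Mit a(t) = 6·exp(-t) und Einsetzen von t = log(4), finden wir a = 3/2.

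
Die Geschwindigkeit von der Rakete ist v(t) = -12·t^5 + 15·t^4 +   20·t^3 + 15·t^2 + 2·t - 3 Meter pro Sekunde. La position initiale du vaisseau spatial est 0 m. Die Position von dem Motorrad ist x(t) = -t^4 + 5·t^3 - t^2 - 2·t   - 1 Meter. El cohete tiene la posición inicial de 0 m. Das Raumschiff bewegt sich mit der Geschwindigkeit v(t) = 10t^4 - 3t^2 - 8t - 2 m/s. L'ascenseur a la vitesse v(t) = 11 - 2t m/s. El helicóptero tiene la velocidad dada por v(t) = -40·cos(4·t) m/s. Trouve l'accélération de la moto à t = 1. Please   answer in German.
Um dies zu lösen, müssen wir 2 Ableitungen unserer Gleichung für die Position x(t) = -t^4 + 5·t^3 - t^2 - 2·t - 1 nehmen. Mit d/dt von x(t) finden wir v(t) = -4·t^3 + 15·t^2 - 2·t - 2. Mit d/dt von v(t) finden wir a(t) = -12·t^2 + 30·t - 2. Wir haben die Beschleunigung a(t) = -12·t^2 + 30·t - 2. Durch Einsetzen von t = 1: a(1) = 16.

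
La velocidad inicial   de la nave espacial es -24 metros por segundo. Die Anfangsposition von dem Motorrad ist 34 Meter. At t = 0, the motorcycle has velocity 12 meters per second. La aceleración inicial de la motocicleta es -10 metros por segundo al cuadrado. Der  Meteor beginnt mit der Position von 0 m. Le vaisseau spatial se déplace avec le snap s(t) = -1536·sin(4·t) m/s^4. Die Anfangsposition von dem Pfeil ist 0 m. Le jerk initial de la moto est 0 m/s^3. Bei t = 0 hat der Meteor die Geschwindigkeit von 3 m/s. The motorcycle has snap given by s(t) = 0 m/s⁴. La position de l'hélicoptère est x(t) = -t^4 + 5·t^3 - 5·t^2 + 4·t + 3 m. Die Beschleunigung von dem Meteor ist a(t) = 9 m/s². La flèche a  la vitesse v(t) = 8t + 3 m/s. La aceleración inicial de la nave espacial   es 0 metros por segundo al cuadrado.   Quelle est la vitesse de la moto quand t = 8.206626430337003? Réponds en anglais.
We must find the integral of our snap equation s(t) = 0 3 times. Finding the antiderivative of s(t) and using j(0) = 0: j(t) = 0. Finding the integral of j(t) and using a(0) = -10: a(t) = -10. The integral of acceleration is velocity. Using v(0) = 12, we get v(t) = 12 - 10·t. From the given velocity equation v(t) = 12 - 10·t, we substitute t = 8.206626430337003 to get v = -70.0662643033700.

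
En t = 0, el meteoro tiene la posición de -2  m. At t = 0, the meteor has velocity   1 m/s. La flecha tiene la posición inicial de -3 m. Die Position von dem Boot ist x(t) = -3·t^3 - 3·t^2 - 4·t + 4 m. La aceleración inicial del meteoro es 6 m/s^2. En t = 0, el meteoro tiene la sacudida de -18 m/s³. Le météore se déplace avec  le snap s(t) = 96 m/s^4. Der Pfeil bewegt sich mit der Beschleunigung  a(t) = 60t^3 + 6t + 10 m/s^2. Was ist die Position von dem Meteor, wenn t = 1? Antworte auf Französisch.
Nous devons intégrer notre équation du snap s(t) = 96 4 fois. En prenant ∫s(t)dt et en appliquant j(0) = -18, nous trouvons j(t) = 96·t - 18. La primitive du jerk, avec a(0) = 6, donne l'accélération: a(t) = 48·t^2 - 18·t + 6. L'intégrale de l'accélération est la vitesse. En utilisant v(0) = 1, nous obtenons v(t) = 16·t^3 - 9·t^2 + 6·t + 1. En intégrant la vitesse et en utilisant la condition initiale x(0) = -2, nous obtenons x(t) = 4·t^4 - 3·t^3 + 3·t^2 + t - 2. De l'équation de la position x(t) = 4·t^4 - 3·t^3 + 3·t^2 + t - 2, nous substituons t = 1 pour obtenir x = 3.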